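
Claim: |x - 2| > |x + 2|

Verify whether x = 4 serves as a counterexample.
Substitute x = 4 into the relation:
x = 4: LHS = |4 - 2| = |2| = 2, RHS = |4 + 2| = |6| = 6; 2 > 6 — FAILS

Since the claim fails at x = 4, this value is a counterexample.

Answer: Yes, x = 4 is a counterexample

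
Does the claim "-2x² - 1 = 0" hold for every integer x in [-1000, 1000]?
The claim fails at x = 0:
x = 0: LHS = -2·0² - 1 = -1; -1 = 0 — FAILS

Because a single integer refutes it, the statement is false.

Answer: False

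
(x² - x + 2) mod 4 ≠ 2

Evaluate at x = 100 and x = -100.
x = 100: LHS = (100² - 100 + 2) mod 4 = 9902 mod 4 = 2; 2 ≠ 2 — FAILS
x = -100: LHS = ((-100)² - (-100) + 2) mod 4 = 10102 mod 4 = 2; 2 ≠ 2 — FAILS

Answer: No, fails for both x = 100 and x = -100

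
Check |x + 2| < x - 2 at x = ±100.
x = 100: LHS = |100 + 2| = |102| = 102, RHS = 100 - 2 = 98; 102 < 98 — FAILS
x = -100: LHS = |(-100) + 2| = |-98| = 98, RHS = (-100) - 2 = -102; 98 < -102 — FAILS

Answer: No, fails for both x = 100 and x = -100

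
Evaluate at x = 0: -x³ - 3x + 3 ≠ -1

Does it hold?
x = 0: LHS = -0³ - 3·0 + 3 = 3; 3 ≠ -1 — holds

The relation is satisfied at x = 0.

Answer: Yes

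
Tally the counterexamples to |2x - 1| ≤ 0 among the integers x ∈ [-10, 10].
Counterexamples in [-10, 10]: {-10, -9, -8, -7, -6, -5, -4, -3, -2, -1, 0, 1, 2, 3, 4, 5, 6, 7, 8, 9, 10}.

Counting them gives 21 values.

Answer: 21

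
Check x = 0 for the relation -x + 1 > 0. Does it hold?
x = 0: LHS = -0 + 1 = 1; 1 > 0 — holds

The relation is satisfied at x = 0.

Answer: Yes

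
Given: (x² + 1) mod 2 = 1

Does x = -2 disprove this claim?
Substitute x = -2 into the relation:
x = -2: LHS = ((-2)² + 1) mod 2 = 5 mod 2 = 1; 1 = 1 — holds

The claim holds here, so x = -2 is not a counterexample. (A counterexample exists elsewhere, e.g. x = 1.)

Answer: No, x = -2 is not a counterexample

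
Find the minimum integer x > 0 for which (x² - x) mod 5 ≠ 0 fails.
Testing positive integers:
x = 1: LHS = (1² - 1) mod 5 = 0 mod 5 = 0; 0 ≠ 0 — FAILS  ← smallest positive counterexample

Answer: x = 1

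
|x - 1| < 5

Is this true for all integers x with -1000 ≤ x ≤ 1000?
The claim fails at x = -4:
x = -4: LHS = |(-4) - 1| = |-5| = 5; 5 < 5 — FAILS

Because a single integer refutes it, the statement is false.

Answer: False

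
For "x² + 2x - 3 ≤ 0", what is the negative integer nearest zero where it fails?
Testing negative integers from -1 downward:
x = -1: LHS = (-1)² + 2·(-1) - 3 = -4; -4 ≤ 0 — holds
x = -2: LHS = (-2)² + 2·(-2) - 3 = -3; -3 ≤ 0 — holds
x = -3: LHS = (-3)² + 2·(-3) - 3 = 0; 0 ≤ 0 — holds
x = -4: LHS = (-4)² + 2·(-4) - 3 = 5; 5 ≤ 0 — FAILS  ← closest negative counterexample to 0

Answer: x = -4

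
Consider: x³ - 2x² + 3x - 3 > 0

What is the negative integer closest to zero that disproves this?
Testing negative integers from -1 downward:
x = -1: LHS = (-1)³ - 2·(-1)² + 3·(-1) - 3 = -9; -9 > 0 — FAILS  ← closest negative counterexample to 0

Answer: x = -1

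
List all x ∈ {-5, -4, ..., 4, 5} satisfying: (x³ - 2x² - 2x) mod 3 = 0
Holds for: {-5, -3, -2, 0, 1, 3, 4}
Fails for: {-4, -1, 2, 5}

Answer: {-5, -3, -2, 0, 1, 3, 4}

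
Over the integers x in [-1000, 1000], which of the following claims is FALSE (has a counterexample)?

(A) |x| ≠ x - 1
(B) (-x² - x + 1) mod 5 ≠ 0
(A) Over all integers in [-1000, 1000], LHS − RHS is always positive; it is smallest at x = 0, where it equals 1:
x = 0: LHS = |0| = 0, RHS = 0 - 1 = -1; 0 ≠ -1 — holds
At the ends of the range:
x = -1000: LHS = |-1000| = 1000, RHS = (-1000) - 1 = -1001; 1000 ≠ -1001 — holds
x = 1000: LHS = |1000| = 1000, RHS = 1000 - 1 = 999; 1000 ≠ 999 — holds
Hence LHS − RHS is never 0, i.e. the two sides are never equal, so the relation holds for every integer in [-1000, 1000].

(B) x = 2: LHS = (-2² - 2 + 1) mod 5 = (-5) mod 5 = 0; 0 ≠ 0 — FAILS

Only (B) has a counterexample.

Answer: B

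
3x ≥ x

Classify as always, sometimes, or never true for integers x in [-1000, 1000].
Holds at x = 0: LHS = 3·0 = 0; 0 ≥ 0 — holds
Fails at x = -1: LHS = 3·(-1) = -3; -3 ≥ -1 — FAILS
It is satisfied by some integers in the range but not all.

Answer: Sometimes true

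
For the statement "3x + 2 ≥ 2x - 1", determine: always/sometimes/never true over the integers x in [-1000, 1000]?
Holds at x = 0: LHS = 3·0 + 2 = 2, RHS = 2·0 - 1 = -1; 2 ≥ -1 — holds
Fails at x = -4: LHS = 3·(-4) + 2 = -10, RHS = 2·(-4) - 1 = -9; -10 ≥ -9 — FAILS
It is satisfied by some integers in the range but not all.

Answer: Sometimes true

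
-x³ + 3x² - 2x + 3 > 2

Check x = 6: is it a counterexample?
Substitute x = 6 into the relation:
x = 6: LHS = -6³ + 3·6² - 2·6 + 3 = -117; -117 > 2 — FAILS

Since the claim fails at x = 6, this value is a counterexample.

Answer: Yes, x = 6 is a counterexample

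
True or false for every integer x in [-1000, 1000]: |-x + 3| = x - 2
The claim fails at x = 0:
x = 0: LHS = |-0 + 3| = |3| = 3, RHS = 0 - 2 = -2; 3 = -2 — FAILS

Because a single integer refutes it, the statement is false.

Answer: False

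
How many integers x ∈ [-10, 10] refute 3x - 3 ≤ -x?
Counterexamples in [-10, 10]: {1, 2, 3, 4, 5, 6, 7, 8, 9, 10}.

Counting them gives 10 values.

Answer: 10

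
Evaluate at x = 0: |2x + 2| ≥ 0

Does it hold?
x = 0: LHS = |2·0 + 2| = |2| = 2; 2 ≥ 0 — holds

The relation is satisfied at x = 0.

Answer: Yes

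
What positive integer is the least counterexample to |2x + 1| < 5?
Testing positive integers:
x = 1: LHS = |2·1 + 1| = |3| = 3; 3 < 5 — holds
x = 2: LHS = |2·2 + 1| = |5| = 5; 5 < 5 — FAILS  ← smallest positive counterexample

Answer: x = 2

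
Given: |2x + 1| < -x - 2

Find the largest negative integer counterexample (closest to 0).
Testing negative integers from -1 downward:
x = -1: LHS = |2·(-1) + 1| = |-1| = 1, RHS = -(-1) - 2 = -1; 1 < -1 — FAILS  ← closest negative counterexample to 0

Answer: x = -1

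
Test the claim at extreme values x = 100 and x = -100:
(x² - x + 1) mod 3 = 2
x = 100: LHS = (100² - 100 + 1) mod 3 = 9901 mod 3 = 1; 1 = 2 — FAILS
x = -100: LHS = ((-100)² - (-100) + 1) mod 3 = 10101 mod 3 = 0; 0 = 2 — FAILS

Answer: No, fails for both x = 100 and x = -100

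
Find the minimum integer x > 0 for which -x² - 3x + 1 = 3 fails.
Testing positive integers:
x = 1: LHS = -1² - 3·1 + 1 = -3; -3 = 3 — FAILS  ← smallest positive counterexample

Answer: x = 1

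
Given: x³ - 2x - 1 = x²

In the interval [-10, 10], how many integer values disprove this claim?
Counterexamples in [-10, 10]: {-10, -9, -8, -7, -6, -5, -4, -3, -2, -1, 0, 1, 2, 3, 4, 5, 6, 7, 8, 9, 10}.

Counting them gives 21 values.

Answer: 21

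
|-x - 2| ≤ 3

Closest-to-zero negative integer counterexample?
Testing negative integers from -1 downward:
x = -1: LHS = |-(-1) - 2| = |-1| = 1; 1 ≤ 3 — holds
x = -2: LHS = |-(-2) - 2| = |0| = 0; 0 ≤ 3 — holds
x = -3: LHS = |-(-3) - 2| = |1| = 1; 1 ≤ 3 — holds
x = -4: LHS = |-(-4) - 2| = |2| = 2; 2 ≤ 3 — holds
x = -5: LHS = |-(-5) - 2| = |3| = 3; 3 ≤ 3 — holds
x = -6: LHS = |-(-6) - 2| = |4| = 4; 4 ≤ 3 — FAILS  ← closest negative counterexample to 0

Answer: x = -6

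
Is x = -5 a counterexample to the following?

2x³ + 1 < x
Substitute x = -5 into the relation:
x = -5: LHS = 2·(-5)³ + 1 = -249; -249 < -5 — holds

The claim holds here, so x = -5 is not a counterexample. (A counterexample exists elsewhere, e.g. x = 0.)

Answer: No, x = -5 is not a counterexample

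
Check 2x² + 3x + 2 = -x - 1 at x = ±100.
x = 100: LHS = 2·100² + 3·100 + 2 = 20302, RHS = -100 - 1 = -101; 20302 = -101 — FAILS
x = -100: LHS = 2·(-100)² + 3·(-100) + 2 = 19702, RHS = -(-100) - 1 = 99; 19702 = 99 — FAILS

Answer: No, fails for both x = 100 and x = -100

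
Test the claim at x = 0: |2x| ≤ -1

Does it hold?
x = 0: LHS = |2·0| = |0| = 0; 0 ≤ -1 — FAILS

The relation fails at x = 0, so x = 0 is a counterexample.

Answer: No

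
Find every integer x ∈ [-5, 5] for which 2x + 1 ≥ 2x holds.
Over all integers in [-5, 5], LHS − RHS is smallest at x = 0, where it equals 1:
x = 0: LHS = 2·0 + 1 = 1, RHS = 2·0 = 0; 1 ≥ 0 — holds
At the ends of the range:
x = -5: LHS = 2·(-5) + 1 = -9, RHS = 2·(-5) = -10; -9 ≥ -10 — holds
x = 5: LHS = 2·5 + 1 = 11, RHS = 2·5 = 10; 11 ≥ 10 — holds
Hence LHS − RHS is never negative, i.e. LHS ≥ RHS throughout, so the relation holds for every integer in [-5, 5].

Answer: All integers in [-5, 5]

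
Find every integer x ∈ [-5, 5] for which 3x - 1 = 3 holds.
Track d = LHS − RHS over the integers in [-5, 5]. Equality would need d = 0, but d changes sign only between consecutive integers, jumping over 0:
x = 1: LHS = 3·1 - 1 = 2; 2 = 3 — FAILS  (d = -1)
x = 2: LHS = 3·2 - 1 = 5; 5 = 3 — FAILS  (d = 2)
Away from these crossings d keeps a constant sign, and checking every integer in [-5, 5] confirms d ≠ 0 throughout. Hence the two sides are never equal, so the claimed relation (=) fails for every integer in [-5, 5].

Answer: None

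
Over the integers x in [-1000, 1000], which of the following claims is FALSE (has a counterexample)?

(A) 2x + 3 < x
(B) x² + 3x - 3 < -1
(A) x = 0: LHS = 2·0 + 3 = 3; 3 < 0 — FAILS
(B) x = 1: LHS = 1² + 3·1 - 3 = 1; 1 < -1 — FAILS

Answer: Both A and B are false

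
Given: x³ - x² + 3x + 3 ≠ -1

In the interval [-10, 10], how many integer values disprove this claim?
Track d = LHS − RHS over the integers in [-10, 10]. Equality would need d = 0, but d changes sign only between consecutive integers, jumping over 0:
x = -1: LHS = (-1)³ - (-1)² + 3·(-1) + 3 = -2; -2 ≠ -1 — holds  (d = -1)
x = 0: LHS = 0³ - 0² + 3·0 + 3 = 3; 3 ≠ -1 — holds  (d = 4)
Away from these crossings d keeps a constant sign, and checking every integer in [-10, 10] confirms d ≠ 0 throughout. Hence the two sides are never equal, so the relation holds for every integer in [-10, 10].

No counterexample appears in that range.

Answer: 0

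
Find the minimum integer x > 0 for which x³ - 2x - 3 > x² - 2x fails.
Testing positive integers:
x = 1: LHS = 1³ - 2·1 - 3 = -4, RHS = 1² - 2·1 = -1; -4 > -1 — FAILS  ← smallest positive counterexample

Answer: x = 1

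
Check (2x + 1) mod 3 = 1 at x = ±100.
x = 100: LHS = (2·100 + 1) mod 3 = 201 mod 3 = 0; 0 = 1 — FAILS
x = -100: LHS = (2·(-100) + 1) mod 3 = (-199) mod 3 = 2; 2 = 1 — FAILS

Answer: No, fails for both x = 100 and x = -100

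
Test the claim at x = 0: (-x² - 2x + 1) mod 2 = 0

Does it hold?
x = 0: LHS = (-0² - 2·0 + 1) mod 2 = 1 mod 2 = 1; 1 = 0 — FAILS

The relation fails at x = 0, so x = 0 is a counterexample.

Answer: No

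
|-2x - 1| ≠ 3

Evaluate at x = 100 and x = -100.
x = 100: LHS = |-2·100 - 1| = |-201| = 201; 201 ≠ 3 — holds
x = -100: LHS = |-2·(-100) - 1| = |199| = 199; 199 ≠ 3 — holds

Answer: Yes, holds for both x = 100 and x = -100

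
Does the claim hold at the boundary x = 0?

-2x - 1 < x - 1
x = 0: LHS = -2·0 - 1 = -1, RHS = 0 - 1 = -1; -1 < -1 — FAILS

The relation fails at x = 0, so x = 0 is a counterexample.

Answer: No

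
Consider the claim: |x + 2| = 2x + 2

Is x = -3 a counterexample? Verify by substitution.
Substitute x = -3 into the relation:
x = -3: LHS = |(-3) + 2| = |-1| = 1, RHS = 2·(-3) + 2 = -4; 1 = -4 — FAILS

Since the claim fails at x = -3, this value is a counterexample.

Answer: Yes, x = -3 is a counterexample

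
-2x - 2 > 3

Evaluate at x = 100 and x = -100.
x = 100: LHS = -2·100 - 2 = -202; -202 > 3 — FAILS
x = -100: LHS = -2·(-100) - 2 = 198; 198 > 3 — holds

Answer: Partially: fails for x = 100, holds for x = -100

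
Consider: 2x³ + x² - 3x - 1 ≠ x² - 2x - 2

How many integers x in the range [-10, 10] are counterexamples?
Counterexamples in [-10, 10]: {-1}.

Counting them gives 1 values.

Answer: 1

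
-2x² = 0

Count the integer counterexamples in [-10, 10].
Counterexamples in [-10, 10]: {-10, -9, -8, -7, -6, -5, -4, -3, -2, -1, 1, 2, 3, 4, 5, 6, 7, 8, 9, 10}.

Counting them gives 20 values.

Answer: 20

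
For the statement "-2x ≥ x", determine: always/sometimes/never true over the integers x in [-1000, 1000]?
Holds at x = 0: LHS = -2·0 = 0; 0 ≥ 0 — holds
Fails at x = 1: LHS = -2·1 = -2; -2 ≥ 1 — FAILS
It is satisfied by some integers in the range but not all.

Answer: Sometimes true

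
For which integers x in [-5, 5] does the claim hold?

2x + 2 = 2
Holds for: {0}
Fails for: {-5, -4, -3, -2, -1, 1, 2, 3, 4, 5}

Answer: {0}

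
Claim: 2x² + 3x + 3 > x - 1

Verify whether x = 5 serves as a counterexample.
Substitute x = 5 into the relation:
x = 5: LHS = 2·5² + 3·5 + 3 = 68, RHS = 5 - 1 = 4; 68 > 4 — holds

The relation holds at x = 5, so it is not a counterexample.

Answer: No, x = 5 is not a counterexample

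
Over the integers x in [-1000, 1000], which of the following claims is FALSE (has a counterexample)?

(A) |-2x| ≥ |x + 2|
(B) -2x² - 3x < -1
(A) x = 0: LHS = |-2·0| = |0| = 0, RHS = |0 + 2| = |2| = 2; 0 ≥ 2 — FAILS
(B) x = 0: LHS = -2·0² - 3·0 = 0; 0 < -1 — FAILS

Answer: Both A and B are false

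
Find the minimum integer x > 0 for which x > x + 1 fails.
Testing positive integers:
x = 1: RHS = 1 + 1 = 2; 1 > 2 — FAILS  ← smallest positive counterexample

Answer: x = 1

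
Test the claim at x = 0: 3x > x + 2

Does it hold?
x = 0: LHS = 3·0 = 0, RHS = 0 + 2 = 2; 0 > 2 — FAILS

The relation fails at x = 0, so x = 0 is a counterexample.

Answer: No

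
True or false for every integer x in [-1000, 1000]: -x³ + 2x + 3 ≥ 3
The claim fails at x = -1:
x = -1: LHS = -(-1)³ + 2·(-1) + 3 = 2; 2 ≥ 3 — FAILS

Because a single integer refutes it, the statement is false.

Answer: False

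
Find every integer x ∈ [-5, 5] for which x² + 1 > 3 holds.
Holds for: {-5, -4, -3, -2, 2, 3, 4, 5}
Fails for: {-1, 0, 1}

Answer: {-5, -4, -3, -2, 2, 3, 4, 5}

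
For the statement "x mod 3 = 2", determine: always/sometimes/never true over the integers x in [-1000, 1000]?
Holds at x = -1: LHS = (-1) mod 3 = 2; 2 = 2 — holds
Fails at x = 0: LHS = 0 mod 3 = 0; 0 = 2 — FAILS
It is satisfied by some integers in the range but not all.

Answer: Sometimes true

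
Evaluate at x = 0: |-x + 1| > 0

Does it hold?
x = 0: LHS = |-0 + 1| = |1| = 1; 1 > 0 — holds

The relation is satisfied at x = 0.

Answer: Yes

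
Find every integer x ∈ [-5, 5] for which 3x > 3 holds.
Holds for: {2, 3, 4, 5}
Fails for: {-5, -4, -3, -2, -1, 0, 1}

Answer: {2, 3, 4, 5}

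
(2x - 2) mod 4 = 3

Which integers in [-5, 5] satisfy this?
For a polynomial with integer coefficients, its value mod 4 depends only on x mod 4, so it suffices to check one representative of each residue class, x = 0, 1, 2, 3:
x = 0: LHS = (2·0 - 2) mod 4 = (-2) mod 4 = 2; 2 = 3 — FAILS
x = 1: LHS = (2·1 - 2) mod 4 = 0 mod 4 = 0; 0 = 3 — FAILS
x = 2: LHS = (2·2 - 2) mod 4 = 2 mod 4 = 2; 2 = 3 — FAILS
x = 3: LHS = (2·3 - 2) mod 4 = 4 mod 4 = 0; 0 = 3 — FAILS
The relation fails in every residue class, so the claimed relation (=) fails for every integer in [-5, 5].

Answer: None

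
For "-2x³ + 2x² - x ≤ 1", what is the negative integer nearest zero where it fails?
Testing negative integers from -1 downward:
x = -1: LHS = -2·(-1)³ + 2·(-1)² - (-1) = 5; 5 ≤ 1 — FAILS  ← closest negative counterexample to 0

Answer: x = -1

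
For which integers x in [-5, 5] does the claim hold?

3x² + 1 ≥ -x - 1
Over all integers in [-5, 5], LHS − RHS is smallest at x = 0, where it equals 2:
x = 0: LHS = 3·0² + 1 = 1, RHS = -0 - 1 = -1; 1 ≥ -1 — holds
At the ends of the range:
x = -5: LHS = 3·(-5)² + 1 = 76, RHS = -(-5) - 1 = 4; 76 ≥ 4 — holds
x = 5: LHS = 3·5² + 1 = 76, RHS = -5 - 1 = -6; 76 ≥ -6 — holds
Hence LHS − RHS is never negative, i.e. LHS ≥ RHS throughout, so the relation holds for every integer in [-5, 5].

Answer: All integers in [-5, 5]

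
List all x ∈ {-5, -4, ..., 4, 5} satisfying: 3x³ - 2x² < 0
Holds for: {-5, -4, -3, -2, -1}
Fails for: {0, 1, 2, 3, 4, 5}

Answer: {-5, -4, -3, -2, -1}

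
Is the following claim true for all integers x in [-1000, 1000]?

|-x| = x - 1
The claim fails at x = 0:
x = 0: LHS = |-0| = |0| = 0, RHS = 0 - 1 = -1; 0 = -1 — FAILS

Because a single integer refutes it, the statement is false.

Answer: False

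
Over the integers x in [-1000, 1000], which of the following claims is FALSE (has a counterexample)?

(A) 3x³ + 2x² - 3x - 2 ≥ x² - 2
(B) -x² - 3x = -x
(A) x = -2: LHS = 3·(-2)³ + 2·(-2)² - 3·(-2) - 2 = -12, RHS = (-2)² - 2 = 2; -12 ≥ 2 — FAILS
(B) x = 1: LHS = -1² - 3·1 = -4; -4 = -1 — FAILS

Answer: Both A and B are false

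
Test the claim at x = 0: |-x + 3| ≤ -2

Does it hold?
x = 0: LHS = |-0 + 3| = |3| = 3; 3 ≤ -2 — FAILS

The relation fails at x = 0, so x = 0 is a counterexample.

Answer: No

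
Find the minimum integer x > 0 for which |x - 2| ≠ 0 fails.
Testing positive integers:
x = 1: LHS = |1 - 2| = |-1| = 1; 1 ≠ 0 — holds
x = 2: LHS = |2 - 2| = |0| = 0; 0 ≠ 0 — FAILS  ← smallest positive counterexample

Answer: x = 2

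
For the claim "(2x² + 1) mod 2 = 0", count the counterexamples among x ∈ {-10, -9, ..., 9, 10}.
Counterexamples in [-10, 10]: {-10, -9, -8, -7, -6, -5, -4, -3, -2, -1, 0, 1, 2, 3, 4, 5, 6, 7, 8, 9, 10}.

Counting them gives 21 values.

Answer: 21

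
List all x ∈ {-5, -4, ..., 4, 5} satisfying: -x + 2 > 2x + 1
Holds for: {-5, -4, -3, -2, -1, 0}
Fails for: {1, 2, 3, 4, 5}

Answer: {-5, -4, -3, -2, -1, 0}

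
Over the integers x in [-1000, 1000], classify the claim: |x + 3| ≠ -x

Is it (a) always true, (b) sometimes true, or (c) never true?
Track d = LHS − RHS over the integers in [-1000, 1000]. Equality would need d = 0, but d changes sign only between consecutive integers, jumping over 0:
x = -2: LHS = |(-2) + 3| = |1| = 1, RHS = -(-2) = 2; 1 ≠ 2 — holds  (d = -1)
x = -1: LHS = |(-1) + 3| = |2| = 2, RHS = -(-1) = 1; 2 ≠ 1 — holds  (d = 1)
Away from these crossings d keeps a constant sign, and checking every integer in [-1000, 1000] confirms d ≠ 0 throughout. Hence the two sides are never equal, so the relation holds for every integer in [-1000, 1000].

No counterexample exists.

Answer: Always true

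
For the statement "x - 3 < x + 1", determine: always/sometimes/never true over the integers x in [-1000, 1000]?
Over all integers in [-1000, 1000], LHS − RHS is largest at x = 0, where it equals -4:
x = 0: LHS = 0 - 3 = -3, RHS = 0 + 1 = 1; -3 < 1 — holds
At the ends of the range:
x = -1000: LHS = (-1000) - 3 = -1003, RHS = (-1000) + 1 = -999; -1003 < -999 — holds
x = 1000: LHS = 1000 - 3 = 997, RHS = 1000 + 1 = 1001; 997 < 1001 — holds
Hence LHS − RHS is never zero or positive, i.e. LHS < RHS throughout, so the relation holds for every integer in [-1000, 1000].

No counterexample exists.

Answer: Always true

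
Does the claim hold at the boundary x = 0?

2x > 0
x = 0: LHS = 2·0 = 0; 0 > 0 — FAILS

The relation fails at x = 0, so x = 0 is a counterexample.

Answer: No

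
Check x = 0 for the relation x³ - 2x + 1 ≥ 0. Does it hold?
x = 0: LHS = 0³ - 2·0 + 1 = 1; 1 ≥ 0 — holds

The relation is satisfied at x = 0.

Answer: Yes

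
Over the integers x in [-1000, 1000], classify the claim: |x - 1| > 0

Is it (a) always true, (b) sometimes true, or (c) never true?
Holds at x = 0: LHS = |0 - 1| = |-1| = 1; 1 > 0 — holds
Fails at x = 1: LHS = |1 - 1| = |0| = 0; 0 > 0 — FAILS
It is satisfied by some integers in the range but not all.

Answer: Sometimes true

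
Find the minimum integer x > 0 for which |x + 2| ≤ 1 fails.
Testing positive integers:
x = 1: LHS = |1 + 2| = |3| = 3; 3 ≤ 1 — FAILS  ← smallest positive counterexample

Answer: x = 1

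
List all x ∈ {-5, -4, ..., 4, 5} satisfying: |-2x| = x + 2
Holds for: {2}
Fails for: {-5, -4, -3, -2, -1, 0, 1, 3, 4, 5}

Answer: {2}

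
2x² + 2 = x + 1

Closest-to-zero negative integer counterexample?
Testing negative integers from -1 downward:
x = -1: LHS = 2·(-1)² + 2 = 4, RHS = (-1) + 1 = 0; 4 = 0 — FAILS  ← closest negative counterexample to 0

Answer: x = -1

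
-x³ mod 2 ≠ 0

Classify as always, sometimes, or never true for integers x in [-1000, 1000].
Holds at x = 1: LHS = (-1³) mod 2 = (-1) mod 2 = 1; 1 ≠ 0 — holds
Fails at x = 0: LHS = (-0³) mod 2 = 0 mod 2 = 0; 0 ≠ 0 — FAILS
It is satisfied by some integers in the range but not all.

Answer: Sometimes true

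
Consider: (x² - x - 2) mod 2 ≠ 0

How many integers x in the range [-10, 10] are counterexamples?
Counterexamples in [-10, 10]: {-10, -9, -8, -7, -6, -5, -4, -3, -2, -1, 0, 1, 2, 3, 4, 5, 6, 7, 8, 9, 10}.

Counting them gives 21 values.

Answer: 21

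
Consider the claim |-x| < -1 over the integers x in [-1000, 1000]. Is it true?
The claim fails at x = 0:
x = 0: LHS = |-0| = |0| = 0; 0 < -1 — FAILS

Because a single integer refutes it, the statement is false.

Answer: False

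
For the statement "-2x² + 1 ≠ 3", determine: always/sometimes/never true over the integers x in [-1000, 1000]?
Over all integers in [-1000, 1000], LHS − RHS is always negative; it is closest to 0 at x = 0, where it equals -2:
x = 0: LHS = -2·0² + 1 = 1; 1 ≠ 3 — holds
At the ends of the range:
x = -1000: LHS = -2·(-1000)² + 1 = -1999999; -1999999 ≠ 3 — holds
x = 1000: LHS = -2·1000² + 1 = -1999999; -1999999 ≠ 3 — holds
Hence LHS − RHS is never 0, i.e. the two sides are never equal, so the relation holds for every integer in [-1000, 1000].

No counterexample exists.

Answer: Always true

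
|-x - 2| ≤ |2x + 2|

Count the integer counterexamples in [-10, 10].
Counterexamples in [-10, 10]: {-1}.

Counting them gives 1 values.

Answer: 1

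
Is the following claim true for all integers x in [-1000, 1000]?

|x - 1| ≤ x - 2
The claim fails at x = 0:
x = 0: LHS = |0 - 1| = |-1| = 1, RHS = 0 - 2 = -2; 1 ≤ -2 — FAILS

Because a single integer refutes it, the statement is false.

Answer: False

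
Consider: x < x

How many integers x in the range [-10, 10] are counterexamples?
Counterexamples in [-10, 10]: {-10, -9, -8, -7, -6, -5, -4, -3, -2, -1, 0, 1, 2, 3, 4, 5, 6, 7, 8, 9, 10}.

Counting them gives 21 values.

Answer: 21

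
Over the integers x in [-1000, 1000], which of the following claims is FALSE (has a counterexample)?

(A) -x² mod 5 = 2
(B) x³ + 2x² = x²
(A) x = 0: LHS = (-0²) mod 5 = 0 mod 5 = 0; 0 = 2 — FAILS
(B) x = 1: LHS = 1³ + 2·1² = 3, RHS = 1² = 1; 3 = 1 — FAILS

Answer: Both A and B are false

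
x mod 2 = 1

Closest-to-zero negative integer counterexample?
Testing negative integers from -1 downward:
x = -1: LHS = (-1) mod 2 = 1; 1 = 1 — holds
x = -2: LHS = (-2) mod 2 = 0; 0 = 1 — FAILS  ← closest negative counterexample to 0

Answer: x = -2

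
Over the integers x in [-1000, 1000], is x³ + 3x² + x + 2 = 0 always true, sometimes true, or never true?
Track d = LHS − RHS over the integers in [-1000, 1000]. Equality would need d = 0, but d changes sign only between consecutive integers, jumping over 0:
x = -3: LHS = (-3)³ + 3·(-3)² + (-3) + 2 = -1; -1 = 0 — FAILS  (d = -1)
x = -2: LHS = (-2)³ + 3·(-2)² + (-2) + 2 = 4; 4 = 0 — FAILS  (d = 4)
Away from these crossings d keeps a constant sign, and checking every integer in [-1000, 1000] confirms d ≠ 0 throughout. Hence the two sides are never equal, so the claimed relation (=) fails for every integer in [-1000, 1000].

No integer in the range satisfies it.

Answer: Never true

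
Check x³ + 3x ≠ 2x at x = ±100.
x = 100: LHS = 100³ + 3·100 = 1000300, RHS = 2·100 = 200; 1000300 ≠ 200 — holds
x = -100: LHS = (-100)³ + 3·(-100) = -1000300, RHS = 2·(-100) = -200; -1000300 ≠ -200 — holds

Answer: Yes, holds for both x = 100 and x = -100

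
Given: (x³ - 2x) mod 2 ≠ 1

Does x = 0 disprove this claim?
Substitute x = 0 into the relation:
x = 0: LHS = (0³ - 2·0) mod 2 = 0 mod 2 = 0; 0 ≠ 1 — holds

The claim holds here, so x = 0 is not a counterexample. (A counterexample exists elsewhere, e.g. x = 1.)

Answer: No, x = 0 is not a counterexample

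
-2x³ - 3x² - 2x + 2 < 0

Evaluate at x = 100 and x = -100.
x = 100: LHS = -2·100³ - 3·100² - 2·100 + 2 = -2030198; -2030198 < 0 — holds
x = -100: LHS = -2·(-100)³ - 3·(-100)² - 2·(-100) + 2 = 1970202; 1970202 < 0 — FAILS

Answer: Partially: holds for x = 100, fails for x = -100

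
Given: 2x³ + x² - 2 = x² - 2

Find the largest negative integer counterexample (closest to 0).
Testing negative integers from -1 downward:
x = -1: LHS = 2·(-1)³ + (-1)² - 2 = -3, RHS = (-1)² - 2 = -1; -3 = -1 — FAILS  ← closest negative counterexample to 0

Answer: x = -1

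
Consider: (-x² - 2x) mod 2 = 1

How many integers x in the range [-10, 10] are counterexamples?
Counterexamples in [-10, 10]: {-10, -8, -6, -4, -2, 0, 2, 4, 6, 8, 10}.

Counting them gives 11 values.

Answer: 11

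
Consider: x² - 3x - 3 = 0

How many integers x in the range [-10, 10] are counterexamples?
Counterexamples in [-10, 10]: {-10, -9, -8, -7, -6, -5, -4, -3, -2, -1, 0, 1, 2, 3, 4, 5, 6, 7, 8, 9, 10}.

Counting them gives 21 values.

Answer: 21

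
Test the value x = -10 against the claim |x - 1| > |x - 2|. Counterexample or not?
Substitute x = -10 into the relation:
x = -10: LHS = |(-10) - 1| = |-11| = 11, RHS = |(-10) - 2| = |-12| = 12; 11 > 12 — FAILS

Since the claim fails at x = -10, this value is a counterexample.

Answer: Yes, x = -10 is a counterexample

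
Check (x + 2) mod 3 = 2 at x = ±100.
x = 100: LHS = (100 + 2) mod 3 = 102 mod 3 = 0; 0 = 2 — FAILS
x = -100: LHS = ((-100) + 2) mod 3 = (-98) mod 3 = 1; 1 = 2 — FAILS

Answer: No, fails for both x = 100 and x = -100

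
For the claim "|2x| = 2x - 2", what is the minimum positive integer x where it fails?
Testing positive integers:
x = 1: LHS = |2·1| = |2| = 2, RHS = 2·1 - 2 = 0; 2 = 0 — FAILS  ← smallest positive counterexample

Answer: x = 1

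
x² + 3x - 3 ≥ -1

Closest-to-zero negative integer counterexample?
Testing negative integers from -1 downward:
x = -1: LHS = (-1)² + 3·(-1) - 3 = -5; -5 ≥ -1 — FAILS  ← closest negative counterexample to 0

Answer: x = -1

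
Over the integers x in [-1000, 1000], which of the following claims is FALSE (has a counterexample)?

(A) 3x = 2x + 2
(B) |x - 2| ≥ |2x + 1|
(A) x = 0: LHS = 3·0 = 0, RHS = 2·0 + 2 = 2; 0 = 2 — FAILS
(B) x = 1: LHS = |1 - 2| = |-1| = 1, RHS = |2·1 + 1| = |3| = 3; 1 ≥ 3 — FAILS

Answer: Both A and B are false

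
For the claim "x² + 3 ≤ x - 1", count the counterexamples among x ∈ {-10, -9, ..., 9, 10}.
Counterexamples in [-10, 10]: {-10, -9, -8, -7, -6, -5, -4, -3, -2, -1, 0, 1, 2, 3, 4, 5, 6, 7, 8, 9, 10}.

Counting them gives 21 values.

Answer: 21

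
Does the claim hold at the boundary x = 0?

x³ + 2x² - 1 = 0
x = 0: LHS = 0³ + 2·0² - 1 = -1; -1 = 0 — FAILS

The relation fails at x = 0, so x = 0 is a counterexample.

Answer: No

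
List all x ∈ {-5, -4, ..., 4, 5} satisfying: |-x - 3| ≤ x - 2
Over all integers in [-5, 5], LHS − RHS is smallest at x = 0, where it equals 5:
x = 0: LHS = |-0 - 3| = |-3| = 3, RHS = 0 - 2 = -2; 3 ≤ -2 — FAILS
At the ends of the range:
x = -5: LHS = |-(-5) - 3| = |2| = 2, RHS = (-5) - 2 = -7; 2 ≤ -7 — FAILS
x = 5: LHS = |-5 - 3| = |-8| = 8, RHS = 5 - 2 = 3; 8 ≤ 3 — FAILS
Hence LHS − RHS is never zero or negative, i.e. LHS > RHS throughout, so the claimed relation (≤) fails for every integer in [-5, 5].

Answer: None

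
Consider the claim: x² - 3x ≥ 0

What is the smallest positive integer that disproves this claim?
Testing positive integers:
x = 1: LHS = 1² - 3·1 = -2; -2 ≥ 0 — FAILS  ← smallest positive counterexample

Answer: x = 1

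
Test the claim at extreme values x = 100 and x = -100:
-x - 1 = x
x = 100: LHS = -100 - 1 = -101; -101 = 100 — FAILS
x = -100: LHS = -(-100) - 1 = 99; 99 = -100 — FAILS

Answer: No, fails for both x = 100 and x = -100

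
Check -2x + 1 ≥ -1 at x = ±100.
x = 100: LHS = -2·100 + 1 = -199; -199 ≥ -1 — FAILS
x = -100: LHS = -2·(-100) + 1 = 201; 201 ≥ -1 — holds

Answer: Partially: fails for x = 100, holds for x = -100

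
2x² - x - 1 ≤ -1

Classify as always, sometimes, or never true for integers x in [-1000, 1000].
Holds at x = 0: LHS = 2·0² - 0 - 1 = -1; -1 ≤ -1 — holds
Fails at x = 1: LHS = 2·1² - 1 - 1 = 0; 0 ≤ -1 — FAILS
It is satisfied by some integers in the range but not all.

Answer: Sometimes true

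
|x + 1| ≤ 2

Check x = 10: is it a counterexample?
Substitute x = 10 into the relation:
x = 10: LHS = |10 + 1| = |11| = 11; 11 ≤ 2 — FAILS

Since the claim fails at x = 10, this value is a counterexample.

Answer: Yes, x = 10 is a counterexample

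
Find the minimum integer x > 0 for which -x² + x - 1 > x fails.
Testing positive integers:
x = 1: LHS = -1² + 1 - 1 = -1; -1 > 1 — FAILS  ← smallest positive counterexample

Answer: x = 1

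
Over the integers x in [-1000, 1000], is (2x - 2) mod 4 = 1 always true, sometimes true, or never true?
For a polynomial with integer coefficients, its value mod 4 depends only on x mod 4, so it suffices to check one representative of each residue class, x = 0, 1, 2, 3:
x = 0: LHS = (2·0 - 2) mod 4 = (-2) mod 4 = 2; 2 = 1 — FAILS
x = 1: LHS = (2·1 - 2) mod 4 = 0 mod 4 = 0; 0 = 1 — FAILS
x = 2: LHS = (2·2 - 2) mod 4 = 2 mod 4 = 2; 2 = 1 — FAILS
x = 3: LHS = (2·3 - 2) mod 4 = 4 mod 4 = 0; 0 = 1 — FAILS
The relation fails in every residue class, so the claimed relation (=) fails for every integer in [-1000, 1000].

No integer in the range satisfies it.

Answer: Never true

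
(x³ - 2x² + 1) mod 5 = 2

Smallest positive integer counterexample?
Testing positive integers:
x = 1: LHS = (1³ - 2·1² + 1) mod 5 = 0 mod 5 = 0; 0 = 2 — FAILS  ← smallest positive counterexample

Answer: x = 1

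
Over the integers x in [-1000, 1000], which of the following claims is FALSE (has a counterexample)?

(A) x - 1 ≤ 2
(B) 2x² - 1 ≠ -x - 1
(A) x = 4: LHS = 4 - 1 = 3; 3 ≤ 2 — FAILS
(B) x = 0: LHS = 2·0² - 1 = -1, RHS = -0 - 1 = -1; -1 ≠ -1 — FAILS

Answer: Both A and B are false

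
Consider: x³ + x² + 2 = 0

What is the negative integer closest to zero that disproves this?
Testing negative integers from -1 downward:
x = -1: LHS = (-1)³ + (-1)² + 2 = 2; 2 = 0 — FAILS  ← closest negative counterexample to 0

Answer: x = -1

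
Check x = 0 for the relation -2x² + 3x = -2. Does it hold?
x = 0: LHS = -2·0² + 3·0 = 0; 0 = -2 — FAILS

The relation fails at x = 0, so x = 0 is a counterexample.

Answer: No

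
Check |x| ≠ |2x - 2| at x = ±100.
x = 100: LHS = |100| = 100, RHS = |2·100 - 2| = |198| = 198; 100 ≠ 198 — holds
x = -100: LHS = |-100| = 100, RHS = |2·(-100) - 2| = |-202| = 202; 100 ≠ 202 — holds

Answer: Yes, holds for both x = 100 and x = -100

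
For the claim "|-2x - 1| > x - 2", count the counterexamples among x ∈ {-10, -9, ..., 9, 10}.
Over all integers in [-10, 10], LHS − RHS is smallest at x = 0, where it equals 3:
x = 0: LHS = |-2·0 - 1| = |-1| = 1, RHS = 0 - 2 = -2; 1 > -2 — holds
At the ends of the range:
x = -10: LHS = |-2·(-10) - 1| = |19| = 19, RHS = (-10) - 2 = -12; 19 > -12 — holds
x = 10: LHS = |-2·10 - 1| = |-21| = 21, RHS = 10 - 2 = 8; 21 > 8 — holds
Hence LHS − RHS is never zero or negative, i.e. LHS > RHS throughout, so the relation holds for every integer in [-10, 10].

No counterexample appears in that range.

Answer: 0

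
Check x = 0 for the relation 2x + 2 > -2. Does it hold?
x = 0: LHS = 2·0 + 2 = 2; 2 > -2 — holds

The relation is satisfied at x = 0.

Answer: Yes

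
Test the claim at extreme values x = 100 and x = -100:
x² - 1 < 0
x = 100: LHS = 100² - 1 = 9999; 9999 < 0 — FAILS
x = -100: LHS = (-100)² - 1 = 9999; 9999 < 0 — FAILS

Answer: No, fails for both x = 100 and x = -100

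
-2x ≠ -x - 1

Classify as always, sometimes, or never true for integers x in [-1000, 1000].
Holds at x = 0: LHS = -2·0 = 0, RHS = -0 - 1 = -1; 0 ≠ -1 — holds
Fails at x = 1: LHS = -2·1 = -2, RHS = -1 - 1 = -2; -2 ≠ -2 — FAILS
It is satisfied by some integers in the range but not all.

Answer: Sometimes true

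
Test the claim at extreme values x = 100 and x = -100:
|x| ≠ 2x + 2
x = 100: LHS = |100| = 100, RHS = 2·100 + 2 = 202; 100 ≠ 202 — holds
x = -100: LHS = |-100| = 100, RHS = 2·(-100) + 2 = -198; 100 ≠ -198 — holds

Answer: Yes, holds for both x = 100 and x = -100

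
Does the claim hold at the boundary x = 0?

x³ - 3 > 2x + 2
x = 0: LHS = 0³ - 3 = -3, RHS = 2·0 + 2 = 2; -3 > 2 — FAILS

The relation fails at x = 0, so x = 0 is a counterexample.

Answer: No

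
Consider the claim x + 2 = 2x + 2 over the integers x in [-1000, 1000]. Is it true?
The claim fails at x = 1:
x = 1: LHS = 1 + 2 = 3, RHS = 2·1 + 2 = 4; 3 = 4 — FAILS

Because a single integer refutes it, the statement is false.

Answer: False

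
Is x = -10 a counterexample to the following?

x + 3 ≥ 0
Substitute x = -10 into the relation:
x = -10: LHS = (-10) + 3 = -7; -7 ≥ 0 — FAILS

Since the claim fails at x = -10, this value is a counterexample.

Answer: Yes, x = -10 is a counterexample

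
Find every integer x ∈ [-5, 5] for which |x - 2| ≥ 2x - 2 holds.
Holds for: {-5, -4, -3, -2, -1, 0, 1}
Fails for: {2, 3, 4, 5}

Answer: {-5, -4, -3, -2, -1, 0, 1}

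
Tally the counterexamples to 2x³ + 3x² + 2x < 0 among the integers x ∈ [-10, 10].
Counterexamples in [-10, 10]: {0, 1, 2, 3, 4, 5, 6, 7, 8, 9, 10}.

Counting them gives 11 values.

Answer: 11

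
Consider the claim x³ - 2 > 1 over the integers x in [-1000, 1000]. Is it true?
The claim fails at x = 0:
x = 0: LHS = 0³ - 2 = -2; -2 > 1 — FAILS

Because a single integer refutes it, the statement is false.

Answer: False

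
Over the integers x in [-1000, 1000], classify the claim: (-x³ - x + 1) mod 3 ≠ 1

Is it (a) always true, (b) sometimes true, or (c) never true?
Holds at x = 1: LHS = (-1³ - 1 + 1) mod 3 = (-1) mod 3 = 2; 2 ≠ 1 — holds
Fails at x = 0: LHS = (-0³ - 0 + 1) mod 3 = 1 mod 3 = 1; 1 ≠ 1 — FAILS
It is satisfied by some integers in the range but not all.

Answer: Sometimes true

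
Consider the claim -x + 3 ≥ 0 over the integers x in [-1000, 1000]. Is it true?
The claim fails at x = 4:
x = 4: LHS = -4 + 3 = -1; -1 ≥ 0 — FAILS

Because a single integer refutes it, the statement is false.

Answer: False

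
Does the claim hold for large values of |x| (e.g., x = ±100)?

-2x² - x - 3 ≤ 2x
x = 100: LHS = -2·100² - 100 - 3 = -20103, RHS = 2·100 = 200; -20103 ≤ 200 — holds
x = -100: LHS = -2·(-100)² - (-100) - 3 = -19903, RHS = 2·(-100) = -200; -19903 ≤ -200 — holds

Answer: Yes, holds for both x = 100 and x = -100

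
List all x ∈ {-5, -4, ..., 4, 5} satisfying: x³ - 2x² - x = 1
Track d = LHS − RHS over the integers in [-5, 5]. Equality would need d = 0, but d changes sign only between consecutive integers, jumping over 0:
x = 2: LHS = 2³ - 2·2² - 2 = -2; -2 = 1 — FAILS  (d = -3)
x = 3: LHS = 3³ - 2·3² - 3 = 6; 6 = 1 — FAILS  (d = 5)
Away from these crossings d keeps a constant sign, and checking every integer in [-5, 5] confirms d ≠ 0 throughout. Hence the two sides are never equal, so the claimed relation (=) fails for every integer in [-5, 5].

Answer: None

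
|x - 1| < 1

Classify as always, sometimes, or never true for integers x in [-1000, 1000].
Holds at x = 1: LHS = |1 - 1| = |0| = 0; 0 < 1 — holds
Fails at x = 0: LHS = |0 - 1| = |-1| = 1; 1 < 1 — FAILS
It is satisfied by some integers in the range but not all.

Answer: Sometimes true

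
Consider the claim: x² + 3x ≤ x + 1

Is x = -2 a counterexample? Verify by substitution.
Substitute x = -2 into the relation:
x = -2: LHS = (-2)² + 3·(-2) = -2, RHS = (-2) + 1 = -1; -2 ≤ -1 — holds

The claim holds here, so x = -2 is not a counterexample. (A counterexample exists elsewhere, e.g. x = 1.)

Answer: No, x = -2 is not a counterexample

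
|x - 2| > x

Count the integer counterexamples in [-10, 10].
Counterexamples in [-10, 10]: {1, 2, 3, 4, 5, 6, 7, 8, 9, 10}.

Counting them gives 10 values.

Answer: 10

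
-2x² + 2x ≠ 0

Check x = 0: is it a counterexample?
Substitute x = 0 into the relation:
x = 0: LHS = -2·0² + 2·0 = 0; 0 ≠ 0 — FAILS

Since the claim fails at x = 0, this value is a counterexample.

Answer: Yes, x = 0 is a counterexample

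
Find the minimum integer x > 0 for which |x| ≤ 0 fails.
Testing positive integers:
x = 1: LHS = |1| = 1; 1 ≤ 0 — FAILS  ← smallest positive counterexample

Answer: x = 1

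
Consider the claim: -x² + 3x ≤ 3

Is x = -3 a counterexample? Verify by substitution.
Substitute x = -3 into the relation:
x = -3: LHS = -(-3)² + 3·(-3) = -18; -18 ≤ 3 — holds

The relation holds at x = -3, so it is not a counterexample.

Answer: No, x = -3 is not a counterexample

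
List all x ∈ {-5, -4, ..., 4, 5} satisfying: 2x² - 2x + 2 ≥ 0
Over all integers in [-5, 5], LHS − RHS is smallest at x = 0, where it equals 2:
x = 0: LHS = 2·0² - 2·0 + 2 = 2; 2 ≥ 0 — holds
At the ends of the range:
x = -5: LHS = 2·(-5)² - 2·(-5) + 2 = 62; 62 ≥ 0 — holds
x = 5: LHS = 2·5² - 2·5 + 2 = 42; 42 ≥ 0 — holds
Hence LHS − RHS is never negative, i.e. LHS ≥ RHS throughout, so the relation holds for every integer in [-5, 5].

Answer: All integers in [-5, 5]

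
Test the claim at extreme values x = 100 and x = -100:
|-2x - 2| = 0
x = 100: LHS = |-2·100 - 2| = |-202| = 202; 202 = 0 — FAILS
x = -100: LHS = |-2·(-100) - 2| = |198| = 198; 198 = 0 — FAILS

Answer: No, fails for both x = 100 and x = -100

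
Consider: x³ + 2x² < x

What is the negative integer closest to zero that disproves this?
Testing negative integers from -1 downward:
x = -1: LHS = (-1)³ + 2·(-1)² = 1; 1 < -1 — FAILS  ← closest negative counterexample to 0

Answer: x = -1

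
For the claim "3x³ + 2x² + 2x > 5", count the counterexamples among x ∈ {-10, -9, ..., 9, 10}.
Counterexamples in [-10, 10]: {-10, -9, -8, -7, -6, -5, -4, -3, -2, -1, 0}.

Counting them gives 11 values.

Answer: 11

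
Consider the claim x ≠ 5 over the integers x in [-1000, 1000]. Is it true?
The claim fails at x = 5:
x = 5: 5 ≠ 5 — FAILS

Because a single integer refutes it, the statement is false.

Answer: False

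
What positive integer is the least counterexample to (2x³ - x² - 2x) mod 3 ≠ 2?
Testing positive integers:
x = 1: LHS = (2·1³ - 1² - 2·1) mod 3 = (-1) mod 3 = 2; 2 ≠ 2 — FAILS  ← smallest positive counterexample

Answer: x = 1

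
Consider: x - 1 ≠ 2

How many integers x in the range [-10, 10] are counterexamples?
Counterexamples in [-10, 10]: {3}.

Counting them gives 1 values.

Answer: 1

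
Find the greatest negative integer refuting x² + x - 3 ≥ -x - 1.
Testing negative integers from -1 downward:
x = -1: LHS = (-1)² + (-1) - 3 = -3, RHS = -(-1) - 1 = 0; -3 ≥ 0 — FAILS  ← closest negative counterexample to 0

Answer: x = -1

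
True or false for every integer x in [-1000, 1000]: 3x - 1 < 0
The claim fails at x = 1:
x = 1: LHS = 3·1 - 1 = 2; 2 < 0 — FAILS

Because a single integer refutes it, the statement is false.

Answer: False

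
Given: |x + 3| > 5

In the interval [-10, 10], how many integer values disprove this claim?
Counterexamples in [-10, 10]: {-8, -7, -6, -5, -4, -3, -2, -1, 0, 1, 2}.

Counting them gives 11 values.

Answer: 11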